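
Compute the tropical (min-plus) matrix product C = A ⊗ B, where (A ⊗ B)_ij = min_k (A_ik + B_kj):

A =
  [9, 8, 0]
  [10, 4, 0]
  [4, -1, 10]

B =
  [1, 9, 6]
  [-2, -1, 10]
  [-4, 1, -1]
A ⊗ B =
  [-4, 1, -1]
  [-4, 1, -1]
  [-3, -2, 9]

Apply the min-plus product entry-by-entry:
  C[0][0] = min over k of (A[0][0] + B[0][0] = 9 + 1 = 10, A[0][1] + B[1][0] = 8 + -2 = 6, A[0][2] + B[2][0] = 0 + -4 = -4) = -4 (attained at k = 2)
  C[0][1] = min over k of (A[0][0] + B[0][1] = 9 + 9 = 18, A[0][1] + B[1][1] = 8 + -1 = 7, A[0][2] + B[2][1] = 0 + 1 = 1) = 1 (attained at k = 2)
  C[0][2] = min over k of (A[0][0] + B[0][2] = 9 + 6 = 15, A[0][1] + B[1][2] = 8 + 10 = 18, A[0][2] + B[2][2] = 0 + -1 = -1) = -1 (attained at k = 2)
  C[1][0] = min over k of (A[1][0] + B[0][0] = 10 + 1 = 11, A[1][1] + B[1][0] = 4 + -2 = 2, A[1][2] + B[2][0] = 0 + -4 = -4) = -4 (attained at k = 2)
  C[1][1] = min over k of (A[1][0] + B[0][1] = 10 + 9 = 19, A[1][1] + B[1][1] = 4 + -1 = 3, A[1][2] + B[2][1] = 0 + 1 = 1) = 1 (attained at k = 2)
  C[1][2] = min over k of (A[1][0] + B[0][2] = 10 + 6 = 16, A[1][1] + B[1][2] = 4 + 10 = 14, A[1][2] + B[2][2] = 0 + -1 = -1) = -1 (attained at k = 2)
  C[2][0] = min over k of (A[2][0] + B[0][0] = 4 + 1 = 5, A[2][1] + B[1][0] = -1 + -2 = -3, A[2][2] + B[2][0] = 10 + -4 = 6) = -3 (attained at k = 1)
  C[2][1] = min over k of (A[2][0] + B[0][1] = 4 + 9 = 13, A[2][1] + B[1][1] = -1 + -1 = -2, A[2][2] + B[2][1] = 10 + 1 = 11) = -2 (attained at k = 1)
  C[2][2] = min over k of (A[2][0] + B[0][2] = 4 + 6 = 10, A[2][1] + B[1][2] = -1 + 10 = 9, A[2][2] + B[2][2] = 10 + -1 = 9) = 9 (attained at k = 1)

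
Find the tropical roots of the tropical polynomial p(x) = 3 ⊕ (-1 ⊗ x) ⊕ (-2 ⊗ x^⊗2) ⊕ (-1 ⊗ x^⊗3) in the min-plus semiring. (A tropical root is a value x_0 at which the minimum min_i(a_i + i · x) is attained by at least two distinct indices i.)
Roots: {-1, 1, 4}

Each tropical root is a break point of the lower envelope of the lines y = a_i + i · x (there are 4 lines, with slopes 0, 1, ..., 3). Only the lines that attain the minimum somewhere contribute to roots; other lines are dominated. Here the surviving (envelope) indices are i = 3, i = 2, i = 1, i = 0.
Intersections between consecutive envelope lines give the roots: for adjacent envelope indices i < j the intersection is x = (a_i − a_j) / (j − i). Reading off the sorted break points: {-1, 1, 4}.
Verification: at each break x_0, at least two indices attain the minimum of min_i(a_i + i · x_0).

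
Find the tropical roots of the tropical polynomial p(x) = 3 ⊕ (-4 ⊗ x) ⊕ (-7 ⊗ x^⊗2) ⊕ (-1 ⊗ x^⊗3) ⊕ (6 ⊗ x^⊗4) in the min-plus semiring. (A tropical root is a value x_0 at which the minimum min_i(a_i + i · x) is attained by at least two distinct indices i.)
Roots: {-7, -6, 3, 7}

Each tropical root is a break point of the lower envelope of the lines y = a_i + i · x (there are 5 lines, with slopes 0, 1, ..., 4). Only the lines that attain the minimum somewhere contribute to roots; other lines are dominated. Here the surviving (envelope) indices are i = 4, i = 3, i = 2, i = 1, i = 0.
Intersections between consecutive envelope lines give the roots: for adjacent envelope indices i < j the intersection is x = (a_i − a_j) / (j − i). Reading off the sorted break points: {-7, -6, 3, 7}.
Verification: at each break x_0, at least two indices attain the minimum of min_i(a_i + i · x_0).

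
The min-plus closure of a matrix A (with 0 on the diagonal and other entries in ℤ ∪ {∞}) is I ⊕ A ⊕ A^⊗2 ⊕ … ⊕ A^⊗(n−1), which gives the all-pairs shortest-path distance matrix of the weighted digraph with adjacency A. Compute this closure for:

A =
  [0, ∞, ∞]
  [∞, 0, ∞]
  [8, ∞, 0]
Closure =
  [0, ∞, ∞]
  [∞, 0, ∞]
  [8, ∞, 0]

This is the Floyd-Warshall all-pairs shortest-path computation. For each intermediate vertex k = 0, 1, …, 2, update dist[i][j] ← min(dist[i][j], dist[i][k] + dist[k][j]). The final matrix gives, for each (i, j), the minimum total weight of any directed path from i to j (possibly empty when i = j).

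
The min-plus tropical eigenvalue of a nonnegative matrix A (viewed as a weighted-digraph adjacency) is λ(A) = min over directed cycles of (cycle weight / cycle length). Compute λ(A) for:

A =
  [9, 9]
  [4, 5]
λ(A) = 5

Enumerate directed cycles and compute their means (weight / length). Sample:
  cycle 0 → 0: weight = 9, length = 1, mean = 9/1 ≈ 9.000
  cycle 1 → 1: weight = 5, length = 1, mean = 5/1 ≈ 5.000
  cycle 0 → 1 → 0: weight = 13, length = 2, mean = 13/2 ≈ 6.500
  cycle 1 → 0 → 1: weight = 13, length = 2, mean = 13/2 ≈ 6.500
Minimum mean = 5.000, attained e.g. along the cycle 1 → 1 with weight 5 and length 1. So λ(A) = 5/1 = 5.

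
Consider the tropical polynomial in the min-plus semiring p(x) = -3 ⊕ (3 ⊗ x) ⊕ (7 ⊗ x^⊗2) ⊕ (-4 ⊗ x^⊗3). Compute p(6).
p(6) = -3

A tropical monomial a ⊗ x^⊗i evaluates to a + i · x. Evaluating each term at x = 6:
  Term 0 contributes -3 + 0 · 6 = -3
  Term 1 contributes 3 + 1 · 6 = 9
  Term 2 contributes 7 + 2 · 6 = 19
  Term 3 contributes -4 + 3 · 6 = 14
p(6) = ⊕ of these = min[-3, 9, 19, 14] = -3.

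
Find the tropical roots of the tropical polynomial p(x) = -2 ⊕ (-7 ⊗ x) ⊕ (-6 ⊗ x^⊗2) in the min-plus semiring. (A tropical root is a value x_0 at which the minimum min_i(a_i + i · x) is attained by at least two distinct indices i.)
Roots: {-1, 5}

Each tropical root is a break point of the lower envelope of the lines y = a_i + i · x (there are 3 lines, with slopes 0, 1, ..., 2). Only the lines that attain the minimum somewhere contribute to roots; other lines are dominated. Here the surviving (envelope) indices are i = 2, i = 1, i = 0.
Intersections between consecutive envelope lines give the roots: for adjacent envelope indices i < j the intersection is x = (a_i − a_j) / (j − i). Reading off the sorted break points: {-1, 5}.
Verification: at each break x_0, at least two indices attain the minimum of min_i(a_i + i · x_0).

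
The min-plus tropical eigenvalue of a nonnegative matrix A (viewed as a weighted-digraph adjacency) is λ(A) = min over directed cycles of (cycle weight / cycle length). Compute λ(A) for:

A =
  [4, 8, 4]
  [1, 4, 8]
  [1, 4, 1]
λ(A) = 1

Enumerate directed cycles and compute their means (weight / length). Sample:
  cycle 0 → 0: weight = 4, length = 1, mean = 4/1 ≈ 4.000
  cycle 1 → 1: weight = 4, length = 1, mean = 4/1 ≈ 4.000
  cycle 2 → 2: weight = 1, length = 1, mean = 1/1 ≈ 1.000
  cycle 0 → 1 → 0: weight = 9, length = 2, mean = 9/2 ≈ 4.500
  cycle 0 → 2 → 0: weight = 5, length = 2, mean = 5/2 ≈ 2.500
  cycle 1 → 0 → 1: weight = 9, length = 2, mean = 9/2 ≈ 4.500
Minimum mean = 1.000, attained e.g. along the cycle 2 → 2 with weight 1 and length 1. So λ(A) = 1/1 = 1.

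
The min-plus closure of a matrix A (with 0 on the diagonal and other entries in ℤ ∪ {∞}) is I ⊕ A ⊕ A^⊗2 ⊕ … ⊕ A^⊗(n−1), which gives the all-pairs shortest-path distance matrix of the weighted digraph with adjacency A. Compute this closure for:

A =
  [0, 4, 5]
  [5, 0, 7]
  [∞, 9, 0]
Closure =
  [0, 4, 5]
  [5, 0, 7]
  [14, 9, 0]

This is the Floyd-Warshall all-pairs shortest-path computation. For each intermediate vertex k = 0, 1, …, 2, update dist[i][j] ← min(dist[i][j], dist[i][k] + dist[k][j]). The final matrix gives, for each (i, j), the minimum total weight of any directed path from i to j (possibly empty when i = j).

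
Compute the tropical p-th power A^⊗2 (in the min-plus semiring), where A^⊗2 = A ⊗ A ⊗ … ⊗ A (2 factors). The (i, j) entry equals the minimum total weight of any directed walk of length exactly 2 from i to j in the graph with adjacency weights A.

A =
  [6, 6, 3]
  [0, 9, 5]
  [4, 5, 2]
A^⊗2 =
  [6, 8, 5]
  [6, 6, 3]
  [5, 7, 4]

Each entry (A^⊗2)_ij equals the minimum over all length-2 walks i = v_0 → v_1 → … → v_2 = j of Σ_t A[v_t][v_{t+1}]. For example, for (i, j) = (0, 2) we minimise over 3 possible intermediate vertex sequences; the minimum is 5, attained along the walk 0 → 2 → 2.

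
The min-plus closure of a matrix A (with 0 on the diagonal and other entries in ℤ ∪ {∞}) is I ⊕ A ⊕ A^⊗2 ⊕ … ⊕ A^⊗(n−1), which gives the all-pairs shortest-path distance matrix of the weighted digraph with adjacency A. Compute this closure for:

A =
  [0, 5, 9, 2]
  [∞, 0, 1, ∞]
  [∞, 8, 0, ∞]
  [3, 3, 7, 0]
Closure =
  [0, 5, 6, 2]
  [∞, 0, 1, ∞]
  [∞, 8, 0, ∞]
  [3, 3, 4, 0]

This is the Floyd-Warshall all-pairs shortest-path computation. For each intermediate vertex k = 0, 1, …, 3, update dist[i][j] ← min(dist[i][j], dist[i][k] + dist[k][j]). The final matrix gives, for each (i, j), the minimum total weight of any directed path from i to j (possibly empty when i = j).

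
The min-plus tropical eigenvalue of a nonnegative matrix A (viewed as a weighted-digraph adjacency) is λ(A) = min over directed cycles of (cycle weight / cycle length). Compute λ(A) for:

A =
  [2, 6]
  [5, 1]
λ(A) = 1

Enumerate directed cycles and compute their means (weight / length). Sample:
  cycle 0 → 0: weight = 2, length = 1, mean = 2/1 ≈ 2.000
  cycle 1 → 1: weight = 1, length = 1, mean = 1/1 ≈ 1.000
  cycle 0 → 1 → 0: weight = 11, length = 2, mean = 11/2 ≈ 5.500
  cycle 1 → 0 → 1: weight = 11, length = 2, mean = 11/2 ≈ 5.500
Minimum mean = 1.000, attained e.g. along the cycle 1 → 1 with weight 1 and length 1. So λ(A) = 1/1 = 1.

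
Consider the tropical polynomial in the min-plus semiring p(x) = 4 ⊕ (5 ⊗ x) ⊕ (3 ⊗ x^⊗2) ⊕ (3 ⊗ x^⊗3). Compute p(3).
p(3) = 4

A tropical monomial a ⊗ x^⊗i evaluates to a + i · x. Evaluating each term at x = 3:
  Term 0 contributes 4 + 0 · 3 = 4
  Term 1 contributes 5 + 1 · 3 = 8
  Term 2 contributes 3 + 2 · 3 = 9
  Term 3 contributes 3 + 3 · 3 = 12
p(3) = ⊕ of these = min[4, 8, 9, 12] = 4.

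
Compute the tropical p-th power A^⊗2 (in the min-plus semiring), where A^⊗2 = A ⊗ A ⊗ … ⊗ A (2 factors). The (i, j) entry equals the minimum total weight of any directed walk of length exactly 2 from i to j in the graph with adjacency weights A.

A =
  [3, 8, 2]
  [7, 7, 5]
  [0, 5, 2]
A^⊗2 =
  [2, 7, 4]
  [5, 10, 7]
  [2, 7, 2]

Each entry (A^⊗2)_ij equals the minimum over all length-2 walks i = v_0 → v_1 → … → v_2 = j of Σ_t A[v_t][v_{t+1}]. For example, for (i, j) = (0, 2) we minimise over 3 possible intermediate vertex sequences; the minimum is 4, attained along the walk 0 → 2 → 2.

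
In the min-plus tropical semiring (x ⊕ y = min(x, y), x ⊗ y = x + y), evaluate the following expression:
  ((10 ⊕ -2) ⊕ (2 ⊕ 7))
((10 ⊕ -2) ⊕ (2 ⊕ 7)) = -2

Expand innermost to outermost. Recall ⊕ takes the minimum of its arguments and ⊗ takes their sum. Working out the expression ((10 ⊕ -2) ⊕ (2 ⊕ 7)) gives -2.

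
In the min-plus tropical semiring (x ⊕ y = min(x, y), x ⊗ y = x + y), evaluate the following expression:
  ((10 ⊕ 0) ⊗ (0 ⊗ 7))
((10 ⊕ 0) ⊗ (0 ⊗ 7)) = 7

Expand innermost to outermost. Recall ⊕ takes the minimum of its arguments and ⊗ takes their sum. Working out the expression ((10 ⊕ 0) ⊗ (0 ⊗ 7)) gives 7.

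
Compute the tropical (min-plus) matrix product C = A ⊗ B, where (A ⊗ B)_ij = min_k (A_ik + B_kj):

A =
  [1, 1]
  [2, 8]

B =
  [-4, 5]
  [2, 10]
A ⊗ B =
  [-3, 6]
  [-2, 7]

Apply the min-plus product entry-by-entry:
  C[0][0] = min over k of (A[0][0] + B[0][0] = 1 + -4 = -3, A[0][1] + B[1][0] = 1 + 2 = 3) = -3 (attained at k = 0)
  C[0][1] = min over k of (A[0][0] + B[0][1] = 1 + 5 = 6, A[0][1] + B[1][1] = 1 + 10 = 11) = 6 (attained at k = 0)
  C[1][0] = min over k of (A[1][0] + B[0][0] = 2 + -4 = -2, A[1][1] + B[1][0] = 8 + 2 = 10) = -2 (attained at k = 0)
  C[1][1] = min over k of (A[1][0] + B[0][1] = 2 + 5 = 7, A[1][1] + B[1][1] = 8 + 10 = 18) = 7 (attained at k = 0)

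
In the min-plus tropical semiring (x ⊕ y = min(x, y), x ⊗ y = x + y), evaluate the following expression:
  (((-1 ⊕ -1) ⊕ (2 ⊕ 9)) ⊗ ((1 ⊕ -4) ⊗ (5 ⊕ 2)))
(((-1 ⊕ -1) ⊕ (2 ⊕ 9)) ⊗ ((1 ⊕ -4) ⊗ (5 ⊕ 2))) = -3

Expand innermost to outermost. Recall ⊕ takes the minimum of its arguments and ⊗ takes their sum. Working out the expression (((-1 ⊕ -1) ⊕ (2 ⊕ 9)) ⊗ ((1 ⊕ -4) ⊗ (5 ⊕ 2))) gives -3.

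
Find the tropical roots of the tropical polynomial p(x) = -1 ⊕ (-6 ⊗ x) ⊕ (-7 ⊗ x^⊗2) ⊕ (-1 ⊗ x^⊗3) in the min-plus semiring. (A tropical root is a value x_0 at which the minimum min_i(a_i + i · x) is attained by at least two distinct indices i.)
Roots: {-6, 1, 5}

Each tropical root is a break point of the lower envelope of the lines y = a_i + i · x (there are 4 lines, with slopes 0, 1, ..., 3). Only the lines that attain the minimum somewhere contribute to roots; other lines are dominated. Here the surviving (envelope) indices are i = 3, i = 2, i = 1, i = 0.
Intersections between consecutive envelope lines give the roots: for adjacent envelope indices i < j the intersection is x = (a_i − a_j) / (j − i). Reading off the sorted break points: {-6, 1, 5}.
Verification: at each break x_0, at least two indices attain the minimum of min_i(a_i + i · x_0).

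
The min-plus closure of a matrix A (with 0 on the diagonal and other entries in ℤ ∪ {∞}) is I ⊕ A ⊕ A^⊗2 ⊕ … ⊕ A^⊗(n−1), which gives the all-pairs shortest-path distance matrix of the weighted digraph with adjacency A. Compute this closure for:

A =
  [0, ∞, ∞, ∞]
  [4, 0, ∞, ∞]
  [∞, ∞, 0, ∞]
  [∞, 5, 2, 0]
Closure =
  [0, ∞, ∞, ∞]
  [4, 0, ∞, ∞]
  [∞, ∞, 0, ∞]
  [9, 5, 2, 0]

This is the Floyd-Warshall all-pairs shortest-path computation. For each intermediate vertex k = 0, 1, …, 3, update dist[i][j] ← min(dist[i][j], dist[i][k] + dist[k][j]). The final matrix gives, for each (i, j), the minimum total weight of any directed path from i to j (possibly empty when i = j).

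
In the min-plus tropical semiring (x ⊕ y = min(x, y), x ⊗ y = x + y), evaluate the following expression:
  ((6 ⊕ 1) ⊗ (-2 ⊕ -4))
((6 ⊕ 1) ⊗ (-2 ⊕ -4)) = -3

Expand innermost to outermost. Recall ⊕ takes the minimum of its arguments and ⊗ takes their sum. Working out the expression ((6 ⊕ 1) ⊗ (-2 ⊕ -4)) gives -3.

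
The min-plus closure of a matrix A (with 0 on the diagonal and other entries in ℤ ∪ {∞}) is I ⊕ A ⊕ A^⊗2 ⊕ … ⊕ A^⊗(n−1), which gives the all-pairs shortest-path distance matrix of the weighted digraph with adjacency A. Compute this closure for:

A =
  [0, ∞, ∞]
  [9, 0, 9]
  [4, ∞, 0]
Closure =
  [0, ∞, ∞]
  [9, 0, 9]
  [4, ∞, 0]

This is the Floyd-Warshall all-pairs shortest-path computation. For each intermediate vertex k = 0, 1, …, 2, update dist[i][j] ← min(dist[i][j], dist[i][k] + dist[k][j]). The final matrix gives, for each (i, j), the minimum total weight of any directed path from i to j (possibly empty when i = j).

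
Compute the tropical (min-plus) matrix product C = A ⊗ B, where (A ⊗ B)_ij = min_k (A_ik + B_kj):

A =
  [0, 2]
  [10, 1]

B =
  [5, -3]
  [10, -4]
A ⊗ B =
  [5, -3]
  [11, -3]

Apply the min-plus product entry-by-entry:
  C[0][0] = min over k of (A[0][0] + B[0][0] = 0 + 5 = 5, A[0][1] + B[1][0] = 2 + 10 = 12) = 5 (attained at k = 0)
  C[0][1] = min over k of (A[0][0] + B[0][1] = 0 + -3 = -3, A[0][1] + B[1][1] = 2 + -4 = -2) = -3 (attained at k = 0)
  C[1][0] = min over k of (A[1][0] + B[0][0] = 10 + 5 = 15, A[1][1] + B[1][0] = 1 + 10 = 11) = 11 (attained at k = 1)
  C[1][1] = min over k of (A[1][0] + B[0][1] = 10 + -3 = 7, A[1][1] + B[1][1] = 1 + -4 = -3) = -3 (attained at k = 1)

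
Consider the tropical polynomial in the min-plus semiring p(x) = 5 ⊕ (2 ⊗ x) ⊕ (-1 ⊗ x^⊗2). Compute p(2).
p(2) = 3

A tropical monomial a ⊗ x^⊗i evaluates to a + i · x. Evaluating each term at x = 2:
  Term 0 contributes 5 + 0 · 2 = 5
  Term 1 contributes 2 + 1 · 2 = 4
  Term 2 contributes -1 + 2 · 2 = 3
p(2) = ⊕ of these = min[5, 4, 3] = 3.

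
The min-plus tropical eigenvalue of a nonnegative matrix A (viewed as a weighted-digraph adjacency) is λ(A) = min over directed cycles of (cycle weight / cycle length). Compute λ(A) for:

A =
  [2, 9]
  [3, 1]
λ(A) = 1

Enumerate directed cycles and compute their means (weight / length). Sample:
  cycle 0 → 0: weight = 2, length = 1, mean = 2/1 ≈ 2.000
  cycle 1 → 1: weight = 1, length = 1, mean = 1/1 ≈ 1.000
  cycle 0 → 1 → 0: weight = 12, length = 2, mean = 12/2 ≈ 6.000
  cycle 1 → 0 → 1: weight = 12, length = 2, mean = 12/2 ≈ 6.000
Minimum mean = 1.000, attained e.g. along the cycle 1 → 1 with weight 1 and length 1. So λ(A) = 1/1 = 1.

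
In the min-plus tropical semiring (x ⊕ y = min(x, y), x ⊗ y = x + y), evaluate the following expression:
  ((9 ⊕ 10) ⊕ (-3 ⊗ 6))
((9 ⊕ 10) ⊕ (-3 ⊗ 6)) = 3

Expand innermost to outermost. Recall ⊕ takes the minimum of its arguments and ⊗ takes their sum. Working out the expression ((9 ⊕ 10) ⊕ (-3 ⊗ 6)) gives 3.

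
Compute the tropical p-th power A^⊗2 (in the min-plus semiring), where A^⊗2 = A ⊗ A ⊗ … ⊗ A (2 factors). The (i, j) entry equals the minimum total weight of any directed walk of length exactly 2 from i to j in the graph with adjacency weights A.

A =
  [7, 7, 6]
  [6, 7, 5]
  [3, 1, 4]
A^⊗2 =
  [9, 7, 10]
  [8, 6, 9]
  [7, 5, 6]

Each entry (A^⊗2)_ij equals the minimum over all length-2 walks i = v_0 → v_1 → … → v_2 = j of Σ_t A[v_t][v_{t+1}]. For example, for (i, j) = (0, 2) we minimise over 3 possible intermediate vertex sequences; the minimum is 10, attained along the walk 0 → 2 → 2.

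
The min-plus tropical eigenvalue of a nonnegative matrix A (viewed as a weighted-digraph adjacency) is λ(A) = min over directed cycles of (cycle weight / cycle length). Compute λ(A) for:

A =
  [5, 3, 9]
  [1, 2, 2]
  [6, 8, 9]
λ(A) = 2

Enumerate directed cycles and compute their means (weight / length). Sample:
  cycle 0 → 0: weight = 5, length = 1, mean = 5/1 ≈ 5.000
  cycle 1 → 1: weight = 2, length = 1, mean = 2/1 ≈ 2.000
  cycle 2 → 2: weight = 9, length = 1, mean = 9/1 ≈ 9.000
  cycle 0 → 1 → 0: weight = 4, length = 2, mean = 4/2 ≈ 2.000
  cycle 0 → 2 → 0: weight = 15, length = 2, mean = 15/2 ≈ 7.500
  cycle 1 → 0 → 1: weight = 4, length = 2, mean = 4/2 ≈ 2.000
Minimum mean = 2.000, attained e.g. along the cycle 1 → 1 with weight 2 and length 1. So λ(A) = 2/1 = 2.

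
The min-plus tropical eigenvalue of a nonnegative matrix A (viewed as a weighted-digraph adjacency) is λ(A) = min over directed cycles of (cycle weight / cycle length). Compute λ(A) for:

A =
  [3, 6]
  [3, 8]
λ(A) = 3

Enumerate directed cycles and compute their means (weight / length). Sample:
  cycle 0 → 0: weight = 3, length = 1, mean = 3/1 ≈ 3.000
  cycle 1 → 1: weight = 8, length = 1, mean = 8/1 ≈ 8.000
  cycle 0 → 1 → 0: weight = 9, length = 2, mean = 9/2 ≈ 4.500
  cycle 1 → 0 → 1: weight = 9, length = 2, mean = 9/2 ≈ 4.500
Minimum mean = 3.000, attained e.g. along the cycle 0 → 0 with weight 3 and length 1. So λ(A) = 3/1 = 3.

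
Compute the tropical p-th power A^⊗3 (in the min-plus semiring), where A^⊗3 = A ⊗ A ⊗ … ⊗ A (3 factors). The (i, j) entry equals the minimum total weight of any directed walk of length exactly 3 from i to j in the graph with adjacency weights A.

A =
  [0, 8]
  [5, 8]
A^⊗3 =
  [0, 8]
  [5, 13]

Each entry (A^⊗3)_ij equals the minimum over all length-3 walks i = v_0 → v_1 → … → v_3 = j of Σ_t A[v_t][v_{t+1}]. For example, for (i, j) = (0, 1) we minimise over 4 possible intermediate vertex sequences; the minimum is 8, attained along the walk 0 → 0 → 0 → 1.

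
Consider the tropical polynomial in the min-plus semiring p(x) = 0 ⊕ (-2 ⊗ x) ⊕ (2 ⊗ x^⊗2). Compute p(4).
p(4) = 0

A tropical monomial a ⊗ x^⊗i evaluates to a + i · x. Evaluating each term at x = 4:
  Term 0 contributes 0 + 0 · 4 = 0
  Term 1 contributes -2 + 1 · 4 = 2
  Term 2 contributes 2 + 2 · 4 = 10
p(4) = ⊕ of these = min[0, 2, 10] = 0.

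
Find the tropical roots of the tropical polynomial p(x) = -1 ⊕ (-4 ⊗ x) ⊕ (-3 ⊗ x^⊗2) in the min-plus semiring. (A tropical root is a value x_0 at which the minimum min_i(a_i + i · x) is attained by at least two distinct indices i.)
Roots: {-1, 3}

Each tropical root is a break point of the lower envelope of the lines y = a_i + i · x (there are 3 lines, with slopes 0, 1, ..., 2). Only the lines that attain the minimum somewhere contribute to roots; other lines are dominated. Here the surviving (envelope) indices are i = 2, i = 1, i = 0.
Intersections between consecutive envelope lines give the roots: for adjacent envelope indices i < j the intersection is x = (a_i − a_j) / (j − i). Reading off the sorted break points: {-1, 3}.
Verification: at each break x_0, at least two indices attain the minimum of min_i(a_i + i · x_0).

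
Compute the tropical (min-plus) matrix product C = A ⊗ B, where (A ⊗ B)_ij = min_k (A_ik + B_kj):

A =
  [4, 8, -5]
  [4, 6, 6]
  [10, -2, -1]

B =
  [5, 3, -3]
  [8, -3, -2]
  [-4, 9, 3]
A ⊗ B =
  [-9, 4, -2]
  [2, 3, 1]
  [-5, -5, -4]

Apply the min-plus product entry-by-entry:
  C[0][0] = min over k of (A[0][0] + B[0][0] = 4 + 5 = 9, A[0][1] + B[1][0] = 8 + 8 = 16, A[0][2] + B[2][0] = -5 + -4 = -9) = -9 (attained at k = 2)
  C[0][1] = min over k of (A[0][0] + B[0][1] = 4 + 3 = 7, A[0][1] + B[1][1] = 8 + -3 = 5, A[0][2] + B[2][1] = -5 + 9 = 4) = 4 (attained at k = 2)
  C[0][2] = min over k of (A[0][0] + B[0][2] = 4 + -3 = 1, A[0][1] + B[1][2] = 8 + -2 = 6, A[0][2] + B[2][2] = -5 + 3 = -2) = -2 (attained at k = 2)
  C[1][0] = min over k of (A[1][0] + B[0][0] = 4 + 5 = 9, A[1][1] + B[1][0] = 6 + 8 = 14, A[1][2] + B[2][0] = 6 + -4 = 2) = 2 (attained at k = 2)
  C[1][1] = min over k of (A[1][0] + B[0][1] = 4 + 3 = 7, A[1][1] + B[1][1] = 6 + -3 = 3, A[1][2] + B[2][1] = 6 + 9 = 15) = 3 (attained at k = 1)
  C[1][2] = min over k of (A[1][0] + B[0][2] = 4 + -3 = 1, A[1][1] + B[1][2] = 6 + -2 = 4, A[1][2] + B[2][2] = 6 + 3 = 9) = 1 (attained at k = 0)
  C[2][0] = min over k of (A[2][0] + B[0][0] = 10 + 5 = 15, A[2][1] + B[1][0] = -2 + 8 = 6, A[2][2] + B[2][0] = -1 + -4 = -5) = -5 (attained at k = 2)
  C[2][1] = min over k of (A[2][0] + B[0][1] = 10 + 3 = 13, A[2][1] + B[1][1] = -2 + -3 = -5, A[2][2] + B[2][1] = -1 + 9 = 8) = -5 (attained at k = 1)
  C[2][2] = min over k of (A[2][0] + B[0][2] = 10 + -3 = 7, A[2][1] + B[1][2] = -2 + -2 = -4, A[2][2] + B[2][2] = -1 + 3 = 2) = -4 (attained at k = 1)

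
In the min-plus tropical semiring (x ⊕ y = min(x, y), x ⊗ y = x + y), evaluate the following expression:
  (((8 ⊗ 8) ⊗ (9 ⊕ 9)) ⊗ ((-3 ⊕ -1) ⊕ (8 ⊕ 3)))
(((8 ⊗ 8) ⊗ (9 ⊕ 9)) ⊗ ((-3 ⊕ -1) ⊕ (8 ⊕ 3))) = 22

Expand innermost to outermost. Recall ⊕ takes the minimum of its arguments and ⊗ takes their sum. Working out the expression (((8 ⊗ 8) ⊗ (9 ⊕ 9)) ⊗ ((-3 ⊕ -1) ⊕ (8 ⊕ 3))) gives 22.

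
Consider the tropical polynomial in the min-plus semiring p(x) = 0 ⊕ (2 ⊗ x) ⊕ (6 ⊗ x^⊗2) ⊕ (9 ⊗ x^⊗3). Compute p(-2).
p(-2) = 0

A tropical monomial a ⊗ x^⊗i evaluates to a + i · x. Evaluating each term at x = -2:
  Term 0 contributes 0 + 0 · -2 = 0
  Term 1 contributes 2 + 1 · -2 = 0
  Term 2 contributes 6 + 2 · -2 = 2
  Term 3 contributes 9 + 3 · -2 = 3
p(-2) = ⊕ of these = min[0, 0, 2, 3] = 0.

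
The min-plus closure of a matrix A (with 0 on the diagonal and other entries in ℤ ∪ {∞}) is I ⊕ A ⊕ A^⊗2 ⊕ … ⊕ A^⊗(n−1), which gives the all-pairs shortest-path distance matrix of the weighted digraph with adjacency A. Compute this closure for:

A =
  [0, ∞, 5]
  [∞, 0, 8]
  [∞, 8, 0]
Closure =
  [0, 13, 5]
  [∞, 0, 8]
  [∞, 8, 0]

This is the Floyd-Warshall all-pairs shortest-path computation. For each intermediate vertex k = 0, 1, …, 2, update dist[i][j] ← min(dist[i][j], dist[i][k] + dist[k][j]). The final matrix gives, for each (i, j), the minimum total weight of any directed path from i to j (possibly empty when i = j).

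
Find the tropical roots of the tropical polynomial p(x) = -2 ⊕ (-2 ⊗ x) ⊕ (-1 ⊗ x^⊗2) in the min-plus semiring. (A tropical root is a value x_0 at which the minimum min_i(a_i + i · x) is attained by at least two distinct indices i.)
Roots: {-1, 0}

Each tropical root is a break point of the lower envelope of the lines y = a_i + i · x (there are 3 lines, with slopes 0, 1, ..., 2). Only the lines that attain the minimum somewhere contribute to roots; other lines are dominated. Here the surviving (envelope) indices are i = 2, i = 1, i = 0.
Intersections between consecutive envelope lines give the roots: for adjacent envelope indices i < j the intersection is x = (a_i − a_j) / (j − i). Reading off the sorted break points: {-1, 0}.
Verification: at each break x_0, at least two indices attain the minimum of min_i(a_i + i · x_0).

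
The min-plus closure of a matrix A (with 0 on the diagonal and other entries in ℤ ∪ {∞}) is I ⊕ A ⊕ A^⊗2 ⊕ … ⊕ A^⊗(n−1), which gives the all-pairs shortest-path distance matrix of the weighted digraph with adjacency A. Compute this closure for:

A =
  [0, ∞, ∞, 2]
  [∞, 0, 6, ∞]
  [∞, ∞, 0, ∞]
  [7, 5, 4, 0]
Closure =
  [0, 7, 6, 2]
  [∞, 0, 6, ∞]
  [∞, ∞, 0, ∞]
  [7, 5, 4, 0]

This is the Floyd-Warshall all-pairs shortest-path computation. For each intermediate vertex k = 0, 1, …, 3, update dist[i][j] ← min(dist[i][j], dist[i][k] + dist[k][j]). The final matrix gives, for each (i, j), the minimum total weight of any directed path from i to j (possibly empty when i = j).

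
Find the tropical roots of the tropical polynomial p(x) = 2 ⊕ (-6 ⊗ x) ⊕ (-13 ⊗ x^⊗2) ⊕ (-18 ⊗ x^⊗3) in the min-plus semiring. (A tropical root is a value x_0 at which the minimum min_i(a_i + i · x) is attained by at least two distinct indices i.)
Roots: {5, 7, 8}

Each tropical root is a break point of the lower envelope of the lines y = a_i + i · x (there are 4 lines, with slopes 0, 1, ..., 3). Only the lines that attain the minimum somewhere contribute to roots; other lines are dominated. Here the surviving (envelope) indices are i = 3, i = 2, i = 1, i = 0.
Intersections between consecutive envelope lines give the roots: for adjacent envelope indices i < j the intersection is x = (a_i − a_j) / (j − i). Reading off the sorted break points: {5, 7, 8}.
Verification: at each break x_0, at least two indices attain the minimum of min_i(a_i + i · x_0).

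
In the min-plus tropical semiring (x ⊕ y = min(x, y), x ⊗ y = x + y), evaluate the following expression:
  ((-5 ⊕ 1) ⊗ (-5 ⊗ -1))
((-5 ⊕ 1) ⊗ (-5 ⊗ -1)) = -11

Expand innermost to outermost. Recall ⊕ takes the minimum of its arguments and ⊗ takes their sum. Working out the expression ((-5 ⊕ 1) ⊗ (-5 ⊗ -1)) gives -11.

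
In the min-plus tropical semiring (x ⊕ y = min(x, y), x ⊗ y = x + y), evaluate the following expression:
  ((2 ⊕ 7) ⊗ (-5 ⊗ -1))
((2 ⊕ 7) ⊗ (-5 ⊗ -1)) = -4

Expand innermost to outermost. Recall ⊕ takes the minimum of its arguments and ⊗ takes their sum. Working out the expression ((2 ⊕ 7) ⊗ (-5 ⊗ -1)) gives -4.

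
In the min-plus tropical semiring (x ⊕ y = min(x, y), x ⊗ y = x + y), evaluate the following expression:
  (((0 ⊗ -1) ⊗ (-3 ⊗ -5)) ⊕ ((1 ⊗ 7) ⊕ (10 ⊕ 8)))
(((0 ⊗ -1) ⊗ (-3 ⊗ -5)) ⊕ ((1 ⊗ 7) ⊕ (10 ⊕ 8))) = -9

Expand innermost to outermost. Recall ⊕ takes the minimum of its arguments and ⊗ takes their sum. Working out the expression (((0 ⊗ -1) ⊗ (-3 ⊗ -5)) ⊕ ((1 ⊗ 7) ⊕ (10 ⊕ 8))) gives -9.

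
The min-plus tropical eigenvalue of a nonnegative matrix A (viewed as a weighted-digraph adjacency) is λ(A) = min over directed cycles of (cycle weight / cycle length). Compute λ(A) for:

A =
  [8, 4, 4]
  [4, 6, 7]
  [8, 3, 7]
λ(A) = 11/3

Enumerate directed cycles and compute their means (weight / length). Sample:
  cycle 0 → 0: weight = 8, length = 1, mean = 8/1 ≈ 8.000
  cycle 1 → 1: weight = 6, length = 1, mean = 6/1 ≈ 6.000
  cycle 2 → 2: weight = 7, length = 1, mean = 7/1 ≈ 7.000
  cycle 0 → 1 → 0: weight = 8, length = 2, mean = 8/2 ≈ 4.000
  cycle 0 → 2 → 0: weight = 12, length = 2, mean = 12/2 ≈ 6.000
  cycle 1 → 0 → 1: weight = 8, length = 2, mean = 8/2 ≈ 4.000
Minimum mean = 3.667, attained e.g. along the cycle 0 → 2 → 1 → 0 with weight 11 and length 3. So λ(A) = 11/3 = 11/3.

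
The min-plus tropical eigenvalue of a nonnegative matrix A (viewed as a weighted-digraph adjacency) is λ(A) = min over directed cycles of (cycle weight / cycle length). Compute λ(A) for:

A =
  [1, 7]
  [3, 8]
λ(A) = 1

Enumerate directed cycles and compute their means (weight / length). Sample:
  cycle 0 → 0: weight = 1, length = 1, mean = 1/1 ≈ 1.000
  cycle 1 → 1: weight = 8, length = 1, mean = 8/1 ≈ 8.000
  cycle 0 → 1 → 0: weight = 10, length = 2, mean = 10/2 ≈ 5.000
  cycle 1 → 0 → 1: weight = 10, length = 2, mean = 10/2 ≈ 5.000
Minimum mean = 1.000, attained e.g. along the cycle 0 → 0 with weight 1 and length 1. So λ(A) = 1/1 = 1.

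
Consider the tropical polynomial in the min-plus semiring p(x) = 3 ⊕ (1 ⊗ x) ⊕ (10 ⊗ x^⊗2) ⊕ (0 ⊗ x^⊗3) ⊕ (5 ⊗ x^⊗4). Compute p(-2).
p(-2) = -6

A tropical monomial a ⊗ x^⊗i evaluates to a + i · x. Evaluating each term at x = -2:
  Term 0 contributes 3 + 0 · -2 = 3
  Term 1 contributes 1 + 1 · -2 = -1
  Term 2 contributes 10 + 2 · -2 = 6
  Term 3 contributes 0 + 3 · -2 = -6
  Term 4 contributes 5 + 4 · -2 = -3
p(-2) = ⊕ of these = min[3, -1, 6, -6, -3] = -6.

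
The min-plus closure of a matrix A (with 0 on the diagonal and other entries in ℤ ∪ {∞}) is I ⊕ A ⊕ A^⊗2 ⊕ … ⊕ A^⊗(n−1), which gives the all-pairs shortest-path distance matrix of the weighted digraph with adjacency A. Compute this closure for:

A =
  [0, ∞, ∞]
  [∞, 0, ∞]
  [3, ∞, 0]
Closure =
  [0, ∞, ∞]
  [∞, 0, ∞]
  [3, ∞, 0]

This is the Floyd-Warshall all-pairs shortest-path computation. For each intermediate vertex k = 0, 1, …, 2, update dist[i][j] ← min(dist[i][j], dist[i][k] + dist[k][j]). The final matrix gives, for each (i, j), the minimum total weight of any directed path from i to j (possibly empty when i = j).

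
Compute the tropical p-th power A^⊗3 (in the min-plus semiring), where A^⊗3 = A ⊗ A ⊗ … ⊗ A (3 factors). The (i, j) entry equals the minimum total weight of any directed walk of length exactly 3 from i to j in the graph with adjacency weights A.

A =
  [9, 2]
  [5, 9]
A^⊗3 =
  [16, 9]
  [12, 16]

Each entry (A^⊗3)_ij equals the minimum over all length-3 walks i = v_0 → v_1 → … → v_3 = j of Σ_t A[v_t][v_{t+1}]. For example, for (i, j) = (0, 1) we minimise over 4 possible intermediate vertex sequences; the minimum is 9, attained along the walk 0 → 1 → 0 → 1.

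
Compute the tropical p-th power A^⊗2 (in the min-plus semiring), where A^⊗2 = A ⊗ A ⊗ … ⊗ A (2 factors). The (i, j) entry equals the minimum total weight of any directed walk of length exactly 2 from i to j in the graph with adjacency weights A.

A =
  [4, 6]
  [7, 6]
A^⊗2 =
  [8, 10]
  [11, 12]

Each entry (A^⊗2)_ij equals the minimum over all length-2 walks i = v_0 → v_1 → … → v_2 = j of Σ_t A[v_t][v_{t+1}]. For example, for (i, j) = (0, 1) we minimise over 2 possible intermediate vertex sequences; the minimum is 10, attained along the walk 0 → 0 → 1.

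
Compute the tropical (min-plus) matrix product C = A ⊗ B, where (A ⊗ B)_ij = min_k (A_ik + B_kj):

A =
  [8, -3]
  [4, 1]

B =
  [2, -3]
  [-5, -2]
A ⊗ B =
  [-8, -5]
  [-4, -1]

Apply the min-plus product entry-by-entry:
  C[0][0] = min over k of (A[0][0] + B[0][0] = 8 + 2 = 10, A[0][1] + B[1][0] = -3 + -5 = -8) = -8 (attained at k = 1)
  C[0][1] = min over k of (A[0][0] + B[0][1] = 8 + -3 = 5, A[0][1] + B[1][1] = -3 + -2 = -5) = -5 (attained at k = 1)
  C[1][0] = min over k of (A[1][0] + B[0][0] = 4 + 2 = 6, A[1][1] + B[1][0] = 1 + -5 = -4) = -4 (attained at k = 1)
  C[1][1] = min over k of (A[1][0] + B[0][1] = 4 + -3 = 1, A[1][1] + B[1][1] = 1 + -2 = -1) = -1 (attained at k = 1)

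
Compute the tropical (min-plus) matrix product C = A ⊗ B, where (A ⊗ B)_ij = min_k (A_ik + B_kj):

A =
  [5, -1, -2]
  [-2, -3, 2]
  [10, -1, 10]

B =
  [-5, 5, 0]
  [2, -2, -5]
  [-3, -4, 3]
A ⊗ B =
  [-5, -6, -6]
  [-7, -5, -8]
  [1, -3, -6]

Apply the min-plus product entry-by-entry:
  C[0][0] = min over k of (A[0][0] + B[0][0] = 5 + -5 = 0, A[0][1] + B[1][0] = -1 + 2 = 1, A[0][2] + B[2][0] = -2 + -3 = -5) = -5 (attained at k = 2)
  C[0][1] = min over k of (A[0][0] + B[0][1] = 5 + 5 = 10, A[0][1] + B[1][1] = -1 + -2 = -3, A[0][2] + B[2][1] = -2 + -4 = -6) = -6 (attained at k = 2)
  C[0][2] = min over k of (A[0][0] + B[0][2] = 5 + 0 = 5, A[0][1] + B[1][2] = -1 + -5 = -6, A[0][2] + B[2][2] = -2 + 3 = 1) = -6 (attained at k = 1)
  C[1][0] = min over k of (A[1][0] + B[0][0] = -2 + -5 = -7, A[1][1] + B[1][0] = -3 + 2 = -1, A[1][2] + B[2][0] = 2 + -3 = -1) = -7 (attained at k = 0)
  C[1][1] = min over k of (A[1][0] + B[0][1] = -2 + 5 = 3, A[1][1] + B[1][1] = -3 + -2 = -5, A[1][2] + B[2][1] = 2 + -4 = -2) = -5 (attained at k = 1)
  C[1][2] = min over k of (A[1][0] + B[0][2] = -2 + 0 = -2, A[1][1] + B[1][2] = -3 + -5 = -8, A[1][2] + B[2][2] = 2 + 3 = 5) = -8 (attained at k = 1)
  C[2][0] = min over k of (A[2][0] + B[0][0] = 10 + -5 = 5, A[2][1] + B[1][0] = -1 + 2 = 1, A[2][2] + B[2][0] = 10 + -3 = 7) = 1 (attained at k = 1)
  C[2][1] = min over k of (A[2][0] + B[0][1] = 10 + 5 = 15, A[2][1] + B[1][1] = -1 + -2 = -3, A[2][2] + B[2][1] = 10 + -4 = 6) = -3 (attained at k = 1)
  C[2][2] = min over k of (A[2][0] + B[0][2] = 10 + 0 = 10, A[2][1] + B[1][2] = -1 + -5 = -6, A[2][2] + B[2][2] = 10 + 3 = 13) = -6 (attained at k = 1)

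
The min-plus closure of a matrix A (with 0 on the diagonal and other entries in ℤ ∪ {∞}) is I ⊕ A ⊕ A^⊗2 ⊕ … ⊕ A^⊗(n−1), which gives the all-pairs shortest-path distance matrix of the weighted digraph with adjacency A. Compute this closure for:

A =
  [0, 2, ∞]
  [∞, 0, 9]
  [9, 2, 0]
Closure =
  [0, 2, 11]
  [18, 0, 9]
  [9, 2, 0]

This is the Floyd-Warshall all-pairs shortest-path computation. For each intermediate vertex k = 0, 1, …, 2, update dist[i][j] ← min(dist[i][j], dist[i][k] + dist[k][j]). The final matrix gives, for each (i, j), the minimum total weight of any directed path from i to j (possibly empty when i = j).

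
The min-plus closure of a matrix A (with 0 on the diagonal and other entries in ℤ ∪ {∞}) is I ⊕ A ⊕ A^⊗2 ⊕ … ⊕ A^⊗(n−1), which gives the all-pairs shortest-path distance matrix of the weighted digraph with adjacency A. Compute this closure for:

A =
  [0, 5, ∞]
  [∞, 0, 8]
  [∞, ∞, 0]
Closure =
  [0, 5, 13]
  [∞, 0, 8]
  [∞, ∞, 0]

This is the Floyd-Warshall all-pairs shortest-path computation. For each intermediate vertex k = 0, 1, …, 2, update dist[i][j] ← min(dist[i][j], dist[i][k] + dist[k][j]). The final matrix gives, for each (i, j), the minimum total weight of any directed path from i to j (possibly empty when i = j).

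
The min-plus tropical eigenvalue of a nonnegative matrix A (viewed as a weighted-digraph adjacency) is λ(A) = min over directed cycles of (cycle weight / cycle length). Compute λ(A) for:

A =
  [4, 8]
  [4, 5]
λ(A) = 4

Enumerate directed cycles and compute their means (weight / length). Sample:
  cycle 0 → 0: weight = 4, length = 1, mean = 4/1 ≈ 4.000
  cycle 1 → 1: weight = 5, length = 1, mean = 5/1 ≈ 5.000
  cycle 0 → 1 → 0: weight = 12, length = 2, mean = 12/2 ≈ 6.000
  cycle 1 → 0 → 1: weight = 12, length = 2, mean = 12/2 ≈ 6.000
Minimum mean = 4.000, attained e.g. along the cycle 0 → 0 with weight 4 and length 1. So λ(A) = 4/1 = 4.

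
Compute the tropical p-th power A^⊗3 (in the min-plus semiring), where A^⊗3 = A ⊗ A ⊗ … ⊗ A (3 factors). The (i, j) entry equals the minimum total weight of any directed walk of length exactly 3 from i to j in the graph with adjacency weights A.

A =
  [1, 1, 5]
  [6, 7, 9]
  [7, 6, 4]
A^⊗3 =
  [3, 3, 7]
  [8, 8, 12]
  [9, 9, 12]

Each entry (A^⊗3)_ij equals the minimum over all length-3 walks i = v_0 → v_1 → … → v_3 = j of Σ_t A[v_t][v_{t+1}]. For example, for (i, j) = (0, 2) we minimise over 9 possible intermediate vertex sequences; the minimum is 7, attained along the walk 0 → 0 → 0 → 2.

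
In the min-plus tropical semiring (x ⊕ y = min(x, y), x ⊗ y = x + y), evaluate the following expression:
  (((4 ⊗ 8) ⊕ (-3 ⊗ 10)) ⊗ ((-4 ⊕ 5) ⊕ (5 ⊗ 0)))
(((4 ⊗ 8) ⊕ (-3 ⊗ 10)) ⊗ ((-4 ⊕ 5) ⊕ (5 ⊗ 0))) = 3

Expand innermost to outermost. Recall ⊕ takes the minimum of its arguments and ⊗ takes their sum. Working out the expression (((4 ⊗ 8) ⊕ (-3 ⊗ 10)) ⊗ ((-4 ⊕ 5) ⊕ (5 ⊗ 0))) gives 3.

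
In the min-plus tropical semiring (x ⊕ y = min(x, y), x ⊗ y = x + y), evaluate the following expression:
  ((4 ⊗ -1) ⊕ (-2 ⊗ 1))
((4 ⊗ -1) ⊕ (-2 ⊗ 1)) = -1

Expand innermost to outermost. Recall ⊕ takes the minimum of its arguments and ⊗ takes their sum. Working out the expression ((4 ⊗ -1) ⊕ (-2 ⊗ 1)) gives -1.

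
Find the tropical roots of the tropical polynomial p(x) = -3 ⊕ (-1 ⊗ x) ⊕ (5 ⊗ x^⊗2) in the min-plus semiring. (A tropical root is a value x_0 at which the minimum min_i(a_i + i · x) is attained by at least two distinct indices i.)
Roots: {-6, -2}

Each tropical root is a break point of the lower envelope of the lines y = a_i + i · x (there are 3 lines, with slopes 0, 1, ..., 2). Only the lines that attain the minimum somewhere contribute to roots; other lines are dominated. Here the surviving (envelope) indices are i = 2, i = 1, i = 0.
Intersections between consecutive envelope lines give the roots: for adjacent envelope indices i < j the intersection is x = (a_i − a_j) / (j − i). Reading off the sorted break points: {-6, -2}.
Verification: at each break x_0, at least two indices attain the minimum of min_i(a_i + i · x_0).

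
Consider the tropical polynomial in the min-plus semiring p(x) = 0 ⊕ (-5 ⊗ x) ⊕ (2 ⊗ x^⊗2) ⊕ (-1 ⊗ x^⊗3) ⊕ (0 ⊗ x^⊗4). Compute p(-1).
p(-1) = -6

A tropical monomial a ⊗ x^⊗i evaluates to a + i · x. Evaluating each term at x = -1:
  Term 0 contributes 0 + 0 · -1 = 0
  Term 1 contributes -5 + 1 · -1 = -6
  Term 2 contributes 2 + 2 · -1 = 0
  Term 3 contributes -1 + 3 · -1 = -4
  Term 4 contributes 0 + 4 · -1 = -4
p(-1) = ⊕ of these = min[0, -6, 0, -4, -4] = -6.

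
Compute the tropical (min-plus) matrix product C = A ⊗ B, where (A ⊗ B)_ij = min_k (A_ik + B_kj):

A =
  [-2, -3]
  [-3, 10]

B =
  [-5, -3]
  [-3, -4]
A ⊗ B =
  [-7, -7]
  [-8, -6]

Apply the min-plus product entry-by-entry:
  C[0][0] = min over k of (A[0][0] + B[0][0] = -2 + -5 = -7, A[0][1] + B[1][0] = -3 + -3 = -6) = -7 (attained at k = 0)
  C[0][1] = min over k of (A[0][0] + B[0][1] = -2 + -3 = -5, A[0][1] + B[1][1] = -3 + -4 = -7) = -7 (attained at k = 1)
  C[1][0] = min over k of (A[1][0] + B[0][0] = -3 + -5 = -8, A[1][1] + B[1][0] = 10 + -3 = 7) = -8 (attained at k = 0)
  C[1][1] = min over k of (A[1][0] + B[0][1] = -3 + -3 = -6, A[1][1] + B[1][1] = 10 + -4 = 6) = -6 (attained at k = 0)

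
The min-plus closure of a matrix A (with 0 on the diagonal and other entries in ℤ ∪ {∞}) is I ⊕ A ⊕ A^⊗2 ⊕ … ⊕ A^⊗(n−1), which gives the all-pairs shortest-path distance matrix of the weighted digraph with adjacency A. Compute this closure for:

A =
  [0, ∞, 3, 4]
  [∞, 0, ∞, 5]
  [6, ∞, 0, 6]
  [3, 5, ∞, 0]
Closure =
  [0, 9, 3, 4]
  [8, 0, 11, 5]
  [6, 11, 0, 6]
  [3, 5, 6, 0]

This is the Floyd-Warshall all-pairs shortest-path computation. For each intermediate vertex k = 0, 1, …, 3, update dist[i][j] ← min(dist[i][j], dist[i][k] + dist[k][j]). The final matrix gives, for each (i, j), the minimum total weight of any directed path from i to j (possibly empty when i = j).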